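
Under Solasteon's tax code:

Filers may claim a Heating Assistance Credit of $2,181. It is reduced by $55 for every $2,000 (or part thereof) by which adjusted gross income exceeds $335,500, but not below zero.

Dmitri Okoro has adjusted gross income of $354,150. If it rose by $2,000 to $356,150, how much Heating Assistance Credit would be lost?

At $354,150 — income exceeds $335,500 by $18,650, which is 10 full-or-partial $2,000 increments; reduction = 10 × $55 = $550, leaving $1,631.
At $356,150 — income exceeds $335,500 by $20,650, which is 11 full-or-partial $2,000 increments; reduction = 11 × $55 = $605, leaving $1,576.
Lost: $1,631 − $1,576 = $55.

$55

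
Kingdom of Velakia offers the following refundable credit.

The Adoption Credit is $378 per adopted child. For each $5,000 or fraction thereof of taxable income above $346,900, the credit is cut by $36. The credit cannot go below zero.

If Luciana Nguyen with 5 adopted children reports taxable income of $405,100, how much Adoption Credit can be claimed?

Adoption Credit: base = 5 × $378 = $1,890. income exceeds $346,900 by $58,200, which is 12 full-or-partial $5,000 increments; reduction = 12 × $36 = $432, leaving $1,458.

$1,458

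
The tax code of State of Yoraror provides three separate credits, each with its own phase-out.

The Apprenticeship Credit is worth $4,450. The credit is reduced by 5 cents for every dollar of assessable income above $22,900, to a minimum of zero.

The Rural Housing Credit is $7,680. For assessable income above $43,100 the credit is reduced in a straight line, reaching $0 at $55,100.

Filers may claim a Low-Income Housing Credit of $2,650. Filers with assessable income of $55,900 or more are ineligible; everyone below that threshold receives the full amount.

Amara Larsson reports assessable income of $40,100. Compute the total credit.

$13,920

Apprenticeship Credit: 5% of the $17,200 excess over $22,900 is $860; credit = $4,450 − $860 = $3,590.
Rural Housing Credit: $40,100 is at or below the $43,100 threshold, so the full $7,680 applies.
Low-Income Housing Credit: $40,100 is below the $55,900 cutoff, so the full $2,650 applies.
Total: $3,590 + $7,680 + $2,650 = $13,920.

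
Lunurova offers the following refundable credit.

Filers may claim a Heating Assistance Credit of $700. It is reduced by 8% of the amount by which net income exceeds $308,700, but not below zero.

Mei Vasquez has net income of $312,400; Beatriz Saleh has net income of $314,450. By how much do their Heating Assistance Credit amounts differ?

Mei ($312,400): Heating Assistance Credit: 8% of the $3,700 excess over $308,700 is $296; credit = $700 − $296 = $404.
Beatriz ($314,450): Heating Assistance Credit: 8% of the $5,750 excess over $308,700 is $460; credit = $700 − $460 = $240.
Difference: |$404 − $240| = $164.

$164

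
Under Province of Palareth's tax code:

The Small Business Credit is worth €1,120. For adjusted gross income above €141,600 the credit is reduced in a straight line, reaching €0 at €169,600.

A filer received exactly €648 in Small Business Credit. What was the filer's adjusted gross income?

€153,400

€648 is 648/1,120 of the full €1,120, so 472/1,120 of the €28,000 range has been used: income = €141,600 + €28,000 × 472/1,120 = €153,400.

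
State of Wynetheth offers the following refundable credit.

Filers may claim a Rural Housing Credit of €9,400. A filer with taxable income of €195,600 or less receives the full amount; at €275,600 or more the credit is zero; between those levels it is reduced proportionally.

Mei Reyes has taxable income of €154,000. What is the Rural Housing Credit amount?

€9,400

Rural Housing Credit: €154,000 is at or below the €195,600 threshold, so the full €9,400 applies.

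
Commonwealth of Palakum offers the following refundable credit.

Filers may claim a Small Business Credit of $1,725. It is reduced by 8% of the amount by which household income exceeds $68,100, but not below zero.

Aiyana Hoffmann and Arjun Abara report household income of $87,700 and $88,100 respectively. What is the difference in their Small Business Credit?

Aiyana ($87,700): Small Business Credit: 8% of the $19,600 excess over $68,100 is $1,568; credit = $1,725 − $1,568 = $157.
Arjun ($88,100): Small Business Credit: 8% of the $20,000 excess over $68,100 is $1,600; credit = $1,725 − $1,600 = $125.
Difference: |$157 − $125| = $32.

$32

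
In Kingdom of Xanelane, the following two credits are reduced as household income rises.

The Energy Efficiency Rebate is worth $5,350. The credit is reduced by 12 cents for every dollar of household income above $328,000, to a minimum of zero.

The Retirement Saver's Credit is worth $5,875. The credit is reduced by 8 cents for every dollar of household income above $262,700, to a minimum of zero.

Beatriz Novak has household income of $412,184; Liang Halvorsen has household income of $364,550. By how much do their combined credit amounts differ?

Beatriz ($412,184): Energy Efficiency Rebate: 12% of the $84,184 excess over $328,000 is $10,102.08 ≥ base, so the credit is $0. Retirement Saver's Credit: 8% of the $149,484 excess over $262,700 is $11,958.72 ≥ base, so the credit is $0. total $0 + $0 = $0
Liang ($364,550): Energy Efficiency Rebate: 12% of the $36,550 excess over $328,000 is $4,386; credit = $5,350 − $4,386 = $964. Retirement Saver's Credit: 8% of the $101,850 excess over $262,700 is $8,148 ≥ base, so the credit is $0. total $964 + $0 = $964
Difference: |$0 − $964| = $964.

$964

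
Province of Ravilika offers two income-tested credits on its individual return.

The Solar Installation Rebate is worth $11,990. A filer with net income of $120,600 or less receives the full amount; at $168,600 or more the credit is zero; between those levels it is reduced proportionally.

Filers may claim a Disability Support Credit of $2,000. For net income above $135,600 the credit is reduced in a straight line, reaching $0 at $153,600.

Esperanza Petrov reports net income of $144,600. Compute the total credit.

$6,995

Solar Installation Rebate: $144,600 is $24,000 into a $48,000 phase-out range, leaving 24,000/48,000 of the credit: $11,990 × 24,000/48,000 = $5,995.
Disability Support Credit: $144,600 is $9,000 into a $18,000 phase-out range, leaving 9,000/18,000 of the credit: $2,000 × 9,000/18,000 = $1,000.
Total: $5,995 + $1,000 = $6,995.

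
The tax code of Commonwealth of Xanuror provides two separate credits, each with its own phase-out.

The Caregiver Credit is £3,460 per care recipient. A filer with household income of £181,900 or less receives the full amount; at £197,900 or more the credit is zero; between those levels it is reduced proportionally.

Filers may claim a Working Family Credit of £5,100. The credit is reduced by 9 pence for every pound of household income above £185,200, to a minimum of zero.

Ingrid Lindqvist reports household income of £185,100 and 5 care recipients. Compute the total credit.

Caregiver Credit: base = 5 × £3,460 = £17,300. £185,100 is £3,200 into a £16,000 phase-out range, leaving 12,800/16,000 of the credit: £17,300 × 12,800/16,000 = £13,840.
Working Family Credit: £185,100 is at or below the £185,200 threshold, so the full £5,100 applies.
Total: £13,840 + £5,100 = £18,940.

£18,940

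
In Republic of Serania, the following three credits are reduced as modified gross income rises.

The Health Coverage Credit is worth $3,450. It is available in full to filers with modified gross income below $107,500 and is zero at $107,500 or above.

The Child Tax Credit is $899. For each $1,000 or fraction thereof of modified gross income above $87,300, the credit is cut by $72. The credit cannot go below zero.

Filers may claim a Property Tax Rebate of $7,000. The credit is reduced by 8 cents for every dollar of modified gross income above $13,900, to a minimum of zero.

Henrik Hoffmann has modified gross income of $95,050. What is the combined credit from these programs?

$4,281

Health Coverage Credit: $95,050 is below the $107,500 cutoff, so the full $3,450 applies.
Child Tax Credit: income exceeds $87,300 by $7,750, which is 8 full-or-partial $1,000 increments; reduction = 8 × $72 = $576, leaving $323.
Property Tax Rebate: 8% of the $81,150 excess over $13,900 is $6,492; credit = $7,000 − $6,492 = $508.
Total: $3,450 + $323 + $508 = $4,281.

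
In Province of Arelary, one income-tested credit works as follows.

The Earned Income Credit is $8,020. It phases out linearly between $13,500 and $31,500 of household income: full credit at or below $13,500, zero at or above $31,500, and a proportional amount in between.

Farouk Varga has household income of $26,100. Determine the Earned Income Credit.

Earned Income Credit: $26,100 is $12,600 into a $18,000 phase-out range, leaving 5,400/18,000 of the credit: $8,020 × 5,400/18,000 = $2,406.

$2,406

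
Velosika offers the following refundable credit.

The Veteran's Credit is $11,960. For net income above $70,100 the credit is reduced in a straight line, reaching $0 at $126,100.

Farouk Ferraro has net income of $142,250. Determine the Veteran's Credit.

$0

Veteran's Credit: $142,250 is at or above $126,100, so the credit is $0.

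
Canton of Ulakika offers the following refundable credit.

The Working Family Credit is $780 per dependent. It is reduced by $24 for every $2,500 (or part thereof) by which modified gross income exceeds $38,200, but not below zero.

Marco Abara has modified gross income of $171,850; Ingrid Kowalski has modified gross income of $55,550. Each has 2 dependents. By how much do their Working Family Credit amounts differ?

Marco ($171,850): Working Family Credit: base = 2 × $780 = $1,560. income exceeds $38,200 by $133,650, which is 54 full-or-partial $2,500 increments; reduction = 54 × $24 = $1,296, leaving $264.
Ingrid ($55,550): Working Family Credit: base = 2 × $780 = $1,560. income exceeds $38,200 by $17,350, which is 7 full-or-partial $2,500 increments; reduction = 7 × $24 = $168, leaving $1,392.
Difference: |$264 − $1,392| = $1,128.

$1,128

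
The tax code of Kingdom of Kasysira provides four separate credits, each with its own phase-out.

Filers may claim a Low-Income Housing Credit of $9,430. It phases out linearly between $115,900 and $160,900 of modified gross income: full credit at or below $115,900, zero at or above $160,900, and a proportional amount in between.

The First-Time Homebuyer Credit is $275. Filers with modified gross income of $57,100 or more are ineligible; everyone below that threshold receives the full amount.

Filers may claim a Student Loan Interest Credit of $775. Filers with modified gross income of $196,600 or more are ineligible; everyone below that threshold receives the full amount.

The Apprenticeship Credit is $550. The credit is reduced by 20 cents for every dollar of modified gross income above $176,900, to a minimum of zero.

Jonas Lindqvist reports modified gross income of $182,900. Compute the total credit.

Low-Income Housing Credit: $182,900 is at or above $160,900, so the credit is $0.
First-Time Homebuyer Credit: $182,900 meets or exceeds the $57,100 cutoff, so the credit is $0.
Student Loan Interest Credit: $182,900 is below the $196,600 cutoff, so the full $775 applies.
Apprenticeship Credit: 20% of the $6,000 excess over $176,900 is $1,200 ≥ base, so the credit is $0.
Total: $0 + $0 + $775 + $0 = $775.

$775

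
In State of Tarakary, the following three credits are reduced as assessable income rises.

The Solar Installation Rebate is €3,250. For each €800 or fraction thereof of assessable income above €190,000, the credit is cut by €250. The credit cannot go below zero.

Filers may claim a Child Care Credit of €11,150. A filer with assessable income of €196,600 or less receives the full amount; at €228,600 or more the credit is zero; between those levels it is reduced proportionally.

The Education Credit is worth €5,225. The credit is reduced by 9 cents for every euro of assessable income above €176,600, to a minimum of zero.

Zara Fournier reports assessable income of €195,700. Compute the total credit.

€15,906

Solar Installation Rebate: income exceeds €190,000 by €5,700, which is 8 full-or-partial €800 increments; reduction = 8 × €250 = €2,000, leaving €1,250.
Child Care Credit: €195,700 is at or below the €196,600 threshold, so the full €11,150 applies.
Education Credit: 9% of the €19,100 excess over €176,600 is €1,719; credit = €5,225 − €1,719 = €3,506.
Total: €1,250 + €11,150 + €3,506 = €15,906.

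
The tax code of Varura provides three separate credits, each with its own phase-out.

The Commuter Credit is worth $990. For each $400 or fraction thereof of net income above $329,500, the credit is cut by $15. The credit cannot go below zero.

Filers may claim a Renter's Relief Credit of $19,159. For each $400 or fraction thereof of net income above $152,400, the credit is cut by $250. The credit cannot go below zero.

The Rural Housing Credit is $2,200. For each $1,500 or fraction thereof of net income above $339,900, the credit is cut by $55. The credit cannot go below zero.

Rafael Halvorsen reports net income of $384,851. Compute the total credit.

$550

Commuter Credit: income exceeds $329,500 by $55,351 → 139 increments × $15 = $2,085 ≥ base, so the credit is $0.
Renter's Relief Credit: income exceeds $152,400 by $232,451 → 582 increments × $250 = $145,500 ≥ base, so the credit is $0.
Rural Housing Credit: income exceeds $339,900 by $44,951, which is 30 full-or-partial $1,500 increments; reduction = 30 × $55 = $1,650, leaving $550.
Total: $0 + $0 + $550 = $550.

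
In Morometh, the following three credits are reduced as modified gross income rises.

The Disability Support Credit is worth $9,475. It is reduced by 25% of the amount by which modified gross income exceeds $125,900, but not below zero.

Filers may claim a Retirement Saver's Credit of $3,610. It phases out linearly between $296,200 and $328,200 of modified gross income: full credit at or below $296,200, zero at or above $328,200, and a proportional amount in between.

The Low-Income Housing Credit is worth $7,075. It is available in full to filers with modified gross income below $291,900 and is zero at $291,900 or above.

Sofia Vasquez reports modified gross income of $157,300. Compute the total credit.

Disability Support Credit: 25% of the $31,400 excess over $125,900 is $7,850; credit = $9,475 − $7,850 = $1,625.
Retirement Saver's Credit: $157,300 is at or below the $296,200 threshold, so the full $3,610 applies.
Low-Income Housing Credit: $157,300 is below the $291,900 cutoff, so the full $7,075 applies.
Total: $1,625 + $3,610 + $7,075 = $12,310.

$12,310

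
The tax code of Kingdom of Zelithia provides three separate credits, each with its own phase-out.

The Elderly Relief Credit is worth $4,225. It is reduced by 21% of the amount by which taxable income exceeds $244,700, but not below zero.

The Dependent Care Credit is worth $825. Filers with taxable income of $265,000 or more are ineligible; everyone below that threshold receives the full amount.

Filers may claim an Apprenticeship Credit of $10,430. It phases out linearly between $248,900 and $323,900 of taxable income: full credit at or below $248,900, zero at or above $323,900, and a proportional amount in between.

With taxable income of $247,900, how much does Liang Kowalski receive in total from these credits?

$14,808

Elderly Relief Credit: 21% of the $3,200 excess over $244,700 is $672; credit = $4,225 − $672 = $3,553.
Dependent Care Credit: $247,900 is below the $265,000 cutoff, so the full $825 applies.
Apprenticeship Credit: $247,900 is at or below the $248,900 threshold, so the full $10,430 applies.
Total: $3,553 + $825 + $10,430 = $14,808.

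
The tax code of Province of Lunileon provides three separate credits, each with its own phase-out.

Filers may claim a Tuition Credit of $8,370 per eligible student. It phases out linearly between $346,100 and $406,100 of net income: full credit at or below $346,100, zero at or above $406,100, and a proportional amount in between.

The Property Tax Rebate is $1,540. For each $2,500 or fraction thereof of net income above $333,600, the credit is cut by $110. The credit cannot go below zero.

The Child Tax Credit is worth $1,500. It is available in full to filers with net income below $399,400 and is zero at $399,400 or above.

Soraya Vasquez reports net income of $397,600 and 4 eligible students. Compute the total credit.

$6,243

Tuition Credit: base = 4 × $8,370 = $33,480. $397,600 is $51,500 into a $60,000 phase-out range, leaving 8,500/60,000 of the credit: $33,480 × 8,500/60,000 = $4,743.
Property Tax Rebate: income exceeds $333,600 by $64,000 → 26 increments × $110 = $2,860 ≥ base, so the credit is $0.
Child Tax Credit: $397,600 is below the $399,400 cutoff, so the full $1,500 applies.
Total: $4,743 + $0 + $1,500 = $6,243.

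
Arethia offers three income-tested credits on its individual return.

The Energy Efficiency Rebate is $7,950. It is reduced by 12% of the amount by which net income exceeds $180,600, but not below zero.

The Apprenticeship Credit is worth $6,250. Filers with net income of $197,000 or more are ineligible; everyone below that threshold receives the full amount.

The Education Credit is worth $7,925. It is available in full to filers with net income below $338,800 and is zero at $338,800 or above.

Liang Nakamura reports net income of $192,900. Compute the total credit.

Energy Efficiency Rebate: 12% of the $12,300 excess over $180,600 is $1,476; credit = $7,950 − $1,476 = $6,474.
Apprenticeship Credit: $192,900 is below the $197,000 cutoff, so the full $6,250 applies.
Education Credit: $192,900 is below the $338,800 cutoff, so the full $7,925 applies.
Total: $6,474 + $6,250 + $7,925 = $20,649.

$20,649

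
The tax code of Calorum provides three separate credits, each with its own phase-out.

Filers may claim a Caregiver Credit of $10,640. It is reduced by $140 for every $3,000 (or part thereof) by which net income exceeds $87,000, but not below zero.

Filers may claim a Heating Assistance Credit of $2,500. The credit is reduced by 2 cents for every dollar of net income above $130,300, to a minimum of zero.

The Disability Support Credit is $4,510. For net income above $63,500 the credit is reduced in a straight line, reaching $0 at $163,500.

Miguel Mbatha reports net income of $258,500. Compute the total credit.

Caregiver Credit: income exceeds $87,000 by $171,500, which is 58 full-or-partial $3,000 increments; reduction = 58 × $140 = $8,120, leaving $2,520.
Heating Assistance Credit: 2% of the $128,200 excess over $130,300 is $2,564 ≥ base, so the credit is $0.
Disability Support Credit: $258,500 is at or above $163,500, so the credit is $0.
Total: $2,520 + $0 + $0 = $2,520.

$2,520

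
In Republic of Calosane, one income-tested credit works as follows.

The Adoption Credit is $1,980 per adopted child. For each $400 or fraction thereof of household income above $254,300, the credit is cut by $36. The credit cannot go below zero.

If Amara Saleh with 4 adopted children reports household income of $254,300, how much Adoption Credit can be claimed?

Adoption Credit: base = 4 × $1,980 = $7,920. $254,300 is at or below the $254,300 threshold, so the full $7,920 applies.

$7,920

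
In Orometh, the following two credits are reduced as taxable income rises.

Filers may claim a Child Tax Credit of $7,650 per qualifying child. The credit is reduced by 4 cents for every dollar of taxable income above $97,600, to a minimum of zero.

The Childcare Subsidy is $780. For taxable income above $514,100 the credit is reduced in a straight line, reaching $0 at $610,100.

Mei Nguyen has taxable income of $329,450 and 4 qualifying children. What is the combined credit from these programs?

Child Tax Credit: base = 4 × $7,650 = $30,600. 4% of the $231,850 excess over $97,600 is $9,274; credit = $30,600 − $9,274 = $21,326.
Childcare Subsidy: $329,450 is at or below the $514,100 threshold, so the full $780 applies.
Total: $21,326 + $780 = $22,106.

$22,106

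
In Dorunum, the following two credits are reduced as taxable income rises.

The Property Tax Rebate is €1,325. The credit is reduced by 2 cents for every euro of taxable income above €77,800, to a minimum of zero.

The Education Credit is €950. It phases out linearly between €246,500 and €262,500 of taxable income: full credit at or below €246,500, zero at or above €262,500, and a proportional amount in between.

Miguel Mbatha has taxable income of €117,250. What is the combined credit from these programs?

Property Tax Rebate: 2% of the €39,450 excess over €77,800 is €789; credit = €1,325 − €789 = €536.
Education Credit: €117,250 is at or below the €246,500 threshold, so the full €950 applies.
Total: €536 + €950 = €1,486.

€1,486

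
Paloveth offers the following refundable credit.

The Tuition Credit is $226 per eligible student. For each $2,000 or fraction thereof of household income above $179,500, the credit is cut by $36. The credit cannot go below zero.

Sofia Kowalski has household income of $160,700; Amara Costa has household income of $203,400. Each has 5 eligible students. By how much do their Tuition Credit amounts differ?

Sofia ($160,700): Tuition Credit: base = 5 × $226 = $1,130. $160,700 is at or below the $179,500 threshold, so the full $1,130 applies.
Amara ($203,400): Tuition Credit: base = 5 × $226 = $1,130. income exceeds $179,500 by $23,900, which is 12 full-or-partial $2,000 increments; reduction = 12 × $36 = $432, leaving $698.
Difference: |$1,130 − $698| = $432.

$432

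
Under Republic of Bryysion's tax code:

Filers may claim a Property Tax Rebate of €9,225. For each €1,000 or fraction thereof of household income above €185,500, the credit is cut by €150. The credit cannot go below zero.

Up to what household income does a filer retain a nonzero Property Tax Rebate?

€246,500

After 61 increments the reduction is 61 × €150 = €9,150, leaving €75; one more increment wipes it out. Increment 61 ends at excess 61 × €1,000 = €61,000, so the highest qualifying income is €185,500 + €61,000 = €246,500.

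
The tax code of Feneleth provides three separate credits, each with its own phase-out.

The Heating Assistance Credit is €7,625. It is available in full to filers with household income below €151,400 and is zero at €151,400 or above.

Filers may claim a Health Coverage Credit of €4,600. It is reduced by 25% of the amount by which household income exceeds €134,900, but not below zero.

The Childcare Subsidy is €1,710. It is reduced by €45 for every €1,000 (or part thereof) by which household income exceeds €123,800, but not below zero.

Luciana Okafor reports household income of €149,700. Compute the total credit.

Heating Assistance Credit: €149,700 is below the €151,400 cutoff, so the full €7,625 applies.
Health Coverage Credit: 25% of the €14,800 excess over €134,900 is €3,700; credit = €4,600 − €3,700 = €900.
Childcare Subsidy: income exceeds €123,800 by €25,900, which is 26 full-or-partial €1,000 increments; reduction = 26 × €45 = €1,170, leaving €540.
Total: €7,625 + €900 + €540 = €9,065.

€9,065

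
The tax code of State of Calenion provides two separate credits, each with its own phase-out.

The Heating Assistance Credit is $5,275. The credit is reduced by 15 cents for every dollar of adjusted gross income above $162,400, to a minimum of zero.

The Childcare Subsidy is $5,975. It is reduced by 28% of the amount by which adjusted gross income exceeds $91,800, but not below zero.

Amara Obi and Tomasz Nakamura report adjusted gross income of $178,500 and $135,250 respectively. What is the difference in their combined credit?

Amara ($178,500): Heating Assistance Credit: 15% of the $16,100 excess over $162,400 is $2,415; credit = $5,275 − $2,415 = $2,860. Childcare Subsidy: 28% of the $86,700 excess over $91,800 is $24,276 ≥ base, so the credit is $0. total $2,860 + $0 = $2,860
Tomasz ($135,250): Heating Assistance Credit: $135,250 is at or below the $162,400 threshold, so the full $5,275 applies. Childcare Subsidy: 28% of the $43,450 excess over $91,800 is $12,166 ≥ base, so the credit is $0. total $5,275 + $0 = $5,275
Difference: |$2,860 − $5,275| = $2,415.

$2,415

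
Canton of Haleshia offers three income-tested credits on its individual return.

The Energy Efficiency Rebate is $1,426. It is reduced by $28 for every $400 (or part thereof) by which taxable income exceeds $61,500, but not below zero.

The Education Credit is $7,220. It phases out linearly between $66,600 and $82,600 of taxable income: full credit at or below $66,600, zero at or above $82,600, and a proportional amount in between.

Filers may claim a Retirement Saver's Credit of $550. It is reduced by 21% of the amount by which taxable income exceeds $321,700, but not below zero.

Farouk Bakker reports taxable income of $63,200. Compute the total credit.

Energy Efficiency Rebate: income exceeds $61,500 by $1,700, which is 5 full-or-partial $400 increments; reduction = 5 × $28 = $140, leaving $1,286.
Education Credit: $63,200 is at or below the $66,600 threshold, so the full $7,220 applies.
Retirement Saver's Credit: $63,200 is at or below the $321,700 threshold, so the full $550 applies.
Total: $1,286 + $7,220 + $550 = $9,056.

$9,056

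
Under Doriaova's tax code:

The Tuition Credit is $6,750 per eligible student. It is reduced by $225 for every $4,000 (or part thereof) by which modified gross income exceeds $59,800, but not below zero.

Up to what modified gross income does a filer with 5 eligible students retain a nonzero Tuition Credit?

$655,800

Full credit = 5 × $6,750 = $33,750.
After 149 increments the reduction is 149 × $225 = $33,525, leaving $225; one more increment wipes it out. Increment 149 ends at excess 149 × $4,000 = $596,000, so the highest qualifying income is $59,800 + $596,000 = $655,800.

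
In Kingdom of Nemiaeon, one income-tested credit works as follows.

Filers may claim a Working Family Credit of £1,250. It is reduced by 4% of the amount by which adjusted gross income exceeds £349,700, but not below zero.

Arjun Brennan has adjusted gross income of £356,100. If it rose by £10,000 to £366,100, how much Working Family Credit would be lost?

At £356,100 — 4% of the £6,400 excess over £349,700 is £256; credit = £1,250 − £256 = £994.
At £366,100 — 4% of the £16,400 excess over £349,700 is £656; credit = £1,250 − £656 = £594.
Lost: £994 − £594 = £400.

£400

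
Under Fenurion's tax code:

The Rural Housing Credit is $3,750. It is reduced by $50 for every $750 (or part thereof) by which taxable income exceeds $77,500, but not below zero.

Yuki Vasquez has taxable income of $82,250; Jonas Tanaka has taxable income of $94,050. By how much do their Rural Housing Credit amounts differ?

Yuki ($82,250): Rural Housing Credit: income exceeds $77,500 by $4,750, which is 7 full-or-partial $750 increments; reduction = 7 × $50 = $350, leaving $3,400.
Jonas ($94,050): Rural Housing Credit: income exceeds $77,500 by $16,550, which is 23 full-or-partial $750 increments; reduction = 23 × $50 = $1,150, leaving $2,600.
Difference: |$3,400 − $2,600| = $800.

$800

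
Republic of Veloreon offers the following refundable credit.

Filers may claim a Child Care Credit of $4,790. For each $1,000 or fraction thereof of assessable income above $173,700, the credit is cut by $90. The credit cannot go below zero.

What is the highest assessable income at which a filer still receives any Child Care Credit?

After 53 increments the reduction is 53 × $90 = $4,770, leaving $20; one more increment wipes it out. Increment 53 ends at excess 53 × $1,000 = $53,000, so the highest qualifying income is $173,700 + $53,000 = $226,700.

$226,700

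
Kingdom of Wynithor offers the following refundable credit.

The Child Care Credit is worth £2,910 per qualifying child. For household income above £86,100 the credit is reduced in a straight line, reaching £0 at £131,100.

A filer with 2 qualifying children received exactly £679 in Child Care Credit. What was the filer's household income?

Full credit = 2 × £2,910 = £5,820.
£679 is 679/5,820 of the full £5,820, so 5,141/5,820 of the £45,000 range has been used: income = £86,100 + £45,000 × 5,141/5,820 = £125,850.

£125,850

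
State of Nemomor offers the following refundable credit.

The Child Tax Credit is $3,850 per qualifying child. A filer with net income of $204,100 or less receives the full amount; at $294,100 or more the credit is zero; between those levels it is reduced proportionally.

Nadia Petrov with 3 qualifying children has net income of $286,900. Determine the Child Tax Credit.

Child Tax Credit: base = 3 × $3,850 = $11,550. $286,900 is $82,800 into a $90,000 phase-out range, leaving 7,200/90,000 of the credit: $11,550 × 7,200/90,000 = $924.

$924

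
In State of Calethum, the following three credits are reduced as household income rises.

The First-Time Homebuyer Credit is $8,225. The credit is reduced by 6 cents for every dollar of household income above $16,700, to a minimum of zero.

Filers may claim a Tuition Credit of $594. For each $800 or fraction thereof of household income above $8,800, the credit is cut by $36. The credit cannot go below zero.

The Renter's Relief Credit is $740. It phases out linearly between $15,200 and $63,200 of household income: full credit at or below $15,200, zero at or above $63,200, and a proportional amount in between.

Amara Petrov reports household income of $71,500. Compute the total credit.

$4,937

First-Time Homebuyer Credit: 6% of the $54,800 excess over $16,700 is $3,288; credit = $8,225 − $3,288 = $4,937.
Tuition Credit: income exceeds $8,800 by $62,700 → 79 increments × $36 = $2,844 ≥ base, so the credit is $0.
Renter's Relief Credit: $71,500 is at or above $63,200, so the credit is $0.
Total: $4,937 + $0 + $0 = $4,937.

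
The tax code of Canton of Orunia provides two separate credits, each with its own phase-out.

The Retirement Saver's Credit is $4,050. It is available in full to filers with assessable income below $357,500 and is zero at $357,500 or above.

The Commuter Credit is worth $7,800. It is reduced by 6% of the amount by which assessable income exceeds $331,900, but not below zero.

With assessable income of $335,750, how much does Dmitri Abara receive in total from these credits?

$11,619

Retirement Saver's Credit: $335,750 is below the $357,500 cutoff, so the full $4,050 applies.
Commuter Credit: 6% of the $3,850 excess over $331,900 is $231; credit = $7,800 − $231 = $7,569.
Total: $4,050 + $7,569 = $11,619.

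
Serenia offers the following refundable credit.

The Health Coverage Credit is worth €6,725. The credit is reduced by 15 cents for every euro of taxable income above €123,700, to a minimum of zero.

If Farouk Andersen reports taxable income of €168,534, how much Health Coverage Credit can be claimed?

Health Coverage Credit: 15% of the €44,834 excess over €123,700 is €6,725.10 ≥ base, so the credit is €0.

€0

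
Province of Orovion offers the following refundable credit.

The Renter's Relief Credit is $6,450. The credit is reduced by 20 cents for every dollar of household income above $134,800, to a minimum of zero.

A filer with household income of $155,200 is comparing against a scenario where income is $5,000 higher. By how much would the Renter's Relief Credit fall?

$1,000

At $155,200 — 20% of the $20,400 excess over $134,800 is $4,080; credit = $6,450 − $4,080 = $2,370.
At $160,200 — 20% of the $25,400 excess over $134,800 is $5,080; credit = $6,450 − $5,080 = $1,370.
Lost: $2,370 − $1,370 = $1,000.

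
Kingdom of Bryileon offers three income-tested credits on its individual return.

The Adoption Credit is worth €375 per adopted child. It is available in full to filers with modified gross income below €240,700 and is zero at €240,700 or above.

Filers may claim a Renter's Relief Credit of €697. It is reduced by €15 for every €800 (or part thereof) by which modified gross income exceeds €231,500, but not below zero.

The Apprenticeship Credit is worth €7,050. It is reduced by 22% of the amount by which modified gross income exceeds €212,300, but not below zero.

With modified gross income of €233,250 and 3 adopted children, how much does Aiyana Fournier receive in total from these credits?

Adoption Credit: base = 3 × €375 = €1,125. €233,250 is below the €240,700 cutoff, so the full €1,125 applies.
Renter's Relief Credit: income exceeds €231,500 by €1,750, which is 3 full-or-partial €800 increments; reduction = 3 × €15 = €45, leaving €652.
Apprenticeship Credit: 22% of the €20,950 excess over €212,300 is €4,609; credit = €7,050 − €4,609 = €2,441.
Total: €1,125 + €652 + €2,441 = €4,218.

€4,218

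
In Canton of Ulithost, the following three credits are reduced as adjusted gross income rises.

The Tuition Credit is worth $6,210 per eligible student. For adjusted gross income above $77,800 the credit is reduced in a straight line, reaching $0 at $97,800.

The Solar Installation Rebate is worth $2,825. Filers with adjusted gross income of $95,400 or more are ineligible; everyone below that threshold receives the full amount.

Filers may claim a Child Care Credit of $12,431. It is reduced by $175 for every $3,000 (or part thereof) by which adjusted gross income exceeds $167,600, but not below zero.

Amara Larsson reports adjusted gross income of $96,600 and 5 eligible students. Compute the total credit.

$14,294

Tuition Credit: base = 5 × $6,210 = $31,050. $96,600 is $18,800 into a $20,000 phase-out range, leaving 1,200/20,000 of the credit: $31,050 × 1,200/20,000 = $1,863.
Solar Installation Rebate: $96,600 meets or exceeds the $95,400 cutoff, so the credit is $0.
Child Care Credit: $96,600 is at or below the $167,600 threshold, so the full $12,431 applies.
Total: $1,863 + $0 + $12,431 = $14,294.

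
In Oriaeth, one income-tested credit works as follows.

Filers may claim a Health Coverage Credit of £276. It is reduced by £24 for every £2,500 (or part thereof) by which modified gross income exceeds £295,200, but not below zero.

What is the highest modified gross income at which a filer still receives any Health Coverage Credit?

£322,700

After 11 increments the reduction is 11 × £24 = £264, leaving £12; one more increment wipes it out. Increment 11 ends at excess 11 × £2,500 = £27,500, so the highest qualifying income is £295,200 + £27,500 = £322,700.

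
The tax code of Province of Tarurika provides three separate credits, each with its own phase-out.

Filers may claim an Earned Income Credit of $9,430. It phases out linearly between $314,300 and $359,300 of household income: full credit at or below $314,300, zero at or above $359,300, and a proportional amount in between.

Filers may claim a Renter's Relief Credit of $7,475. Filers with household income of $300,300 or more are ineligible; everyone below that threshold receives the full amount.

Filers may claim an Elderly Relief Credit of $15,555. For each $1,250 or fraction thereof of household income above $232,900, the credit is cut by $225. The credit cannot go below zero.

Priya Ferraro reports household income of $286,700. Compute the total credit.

$22,560

Earned Income Credit: $286,700 is at or below the $314,300 threshold, so the full $9,430 applies.
Renter's Relief Credit: $286,700 is below the $300,300 cutoff, so the full $7,475 applies.
Elderly Relief Credit: income exceeds $232,900 by $53,800, which is 44 full-or-partial $1,250 increments; reduction = 44 × $225 = $9,900, leaving $5,655.
Total: $9,430 + $7,475 + $5,655 = $22,560.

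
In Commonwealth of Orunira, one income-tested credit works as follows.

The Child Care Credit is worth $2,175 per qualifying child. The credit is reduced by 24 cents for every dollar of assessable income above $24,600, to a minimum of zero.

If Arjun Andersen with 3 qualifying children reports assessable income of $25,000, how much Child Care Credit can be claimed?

$6,429

Child Care Credit: base = 3 × $2,175 = $6,525. 24% of the $400 excess over $24,600 is $96; credit = $6,525 − $96 = $6,429.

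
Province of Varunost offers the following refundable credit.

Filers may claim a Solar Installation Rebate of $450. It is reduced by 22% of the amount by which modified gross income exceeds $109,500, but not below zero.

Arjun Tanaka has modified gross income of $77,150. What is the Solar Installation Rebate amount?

Solar Installation Rebate: $77,150 is at or below the $109,500 threshold, so the full $450 applies.

$450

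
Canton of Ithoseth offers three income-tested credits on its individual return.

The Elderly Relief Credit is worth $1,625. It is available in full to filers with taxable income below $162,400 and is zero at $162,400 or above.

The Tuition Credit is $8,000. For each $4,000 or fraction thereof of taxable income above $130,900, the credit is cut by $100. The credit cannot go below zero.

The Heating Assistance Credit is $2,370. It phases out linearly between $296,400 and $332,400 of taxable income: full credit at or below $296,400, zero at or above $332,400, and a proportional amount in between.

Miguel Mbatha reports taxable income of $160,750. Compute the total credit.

Elderly Relief Credit: $160,750 is below the $162,400 cutoff, so the full $1,625 applies.
Tuition Credit: income exceeds $130,900 by $29,850, which is 8 full-or-partial $4,000 increments; reduction = 8 × $100 = $800, leaving $7,200.
Heating Assistance Credit: $160,750 is at or below the $296,400 threshold, so the full $2,370 applies.
Total: $1,625 + $7,200 + $2,370 = $11,195.

$11,195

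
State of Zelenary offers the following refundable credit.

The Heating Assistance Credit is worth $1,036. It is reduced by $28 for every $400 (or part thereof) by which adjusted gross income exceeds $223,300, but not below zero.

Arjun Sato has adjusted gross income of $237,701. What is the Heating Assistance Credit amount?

Heating Assistance Credit: income exceeds $223,300 by $14,401 → 37 increments × $28 = $1,036 ≥ base, so the credit is $0.

$0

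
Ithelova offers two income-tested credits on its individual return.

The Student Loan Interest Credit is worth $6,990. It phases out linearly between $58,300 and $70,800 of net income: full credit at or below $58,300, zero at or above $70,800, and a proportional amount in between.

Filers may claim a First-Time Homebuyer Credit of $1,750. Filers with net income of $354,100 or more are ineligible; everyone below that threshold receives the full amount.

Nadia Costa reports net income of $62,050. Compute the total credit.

$6,643

Student Loan Interest Credit: $62,050 is $3,750 into a $12,500 phase-out range, leaving 8,750/12,500 of the credit: $6,990 × 8,750/12,500 = $4,893.
First-Time Homebuyer Credit: $62,050 is below the $354,100 cutoff, so the full $1,750 applies.
Total: $4,893 + $1,750 = $6,643.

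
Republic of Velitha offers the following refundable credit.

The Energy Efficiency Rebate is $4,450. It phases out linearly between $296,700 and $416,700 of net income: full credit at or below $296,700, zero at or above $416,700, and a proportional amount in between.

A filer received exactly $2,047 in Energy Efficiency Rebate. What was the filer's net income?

$2,047 is 2,047/4,450 of the full $4,450, so 2,403/4,450 of the $120,000 range has been used: income = $296,700 + $120,000 × 2,403/4,450 = $361,500.

$361,500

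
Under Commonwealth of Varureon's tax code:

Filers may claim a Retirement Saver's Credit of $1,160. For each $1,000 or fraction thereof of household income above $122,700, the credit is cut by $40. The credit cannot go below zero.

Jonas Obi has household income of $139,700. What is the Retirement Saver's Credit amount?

Retirement Saver's Credit: income exceeds $122,700 by $17,000, which is 17 full-or-partial $1,000 increments; reduction = 17 × $40 = $680, leaving $480.

$480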